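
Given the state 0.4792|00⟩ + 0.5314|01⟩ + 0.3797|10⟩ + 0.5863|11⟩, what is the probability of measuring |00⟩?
0.2296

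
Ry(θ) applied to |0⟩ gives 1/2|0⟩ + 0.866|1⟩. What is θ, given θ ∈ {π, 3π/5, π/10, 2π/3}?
2π/3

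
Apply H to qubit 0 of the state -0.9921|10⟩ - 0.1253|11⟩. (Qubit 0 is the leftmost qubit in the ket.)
-0.7015|00⟩ - 0.0886|01⟩ + 0.7015|10⟩ + 0.0886|11⟩

H on qubit 0 mixes each pair of kets that differ only in qubit 0: amplitudes (a, b) of (|…0…⟩, |…1…⟩) become ((a + b)/√2, (a − b)/√2). Kets absent from the input have amplitude 0.
(|00⟩, |10⟩): (a, b) = (0, -0.9921) → (-0.7015, 0.7015)
(|01⟩, |11⟩): (a, b) = (0, -0.1253) → (-0.0886, 0.0886)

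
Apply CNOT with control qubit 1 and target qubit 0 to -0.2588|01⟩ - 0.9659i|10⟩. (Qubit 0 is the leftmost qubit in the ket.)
-0.9659i|10⟩ - 0.2588|11⟩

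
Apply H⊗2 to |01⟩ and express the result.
1/2|00⟩ - 1/2|01⟩ + 1/2|10⟩ - 1/2|11⟩

H⊗2 gives amp(|y⟩) = (1/2) Σ_x (−1)^(x·y) amp(|x⟩), where x·y is the number of positions in which both x and y have a 1.
|00⟩: (1)/2 = 1/2
|01⟩: (-1)/2 = -1/2
|10⟩: (1)/2 = 1/2
|11⟩: (-1)/2 = -1/2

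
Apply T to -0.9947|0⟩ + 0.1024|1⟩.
-0.9947|0⟩ + (0.07241 + 0.07241i)|1⟩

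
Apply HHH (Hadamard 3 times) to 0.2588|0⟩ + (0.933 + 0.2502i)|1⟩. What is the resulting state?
(0.8427 + 0.1769i)|0⟩ + (-0.4767 - 0.1769i)|1⟩

H² = I, so H^3 = H: a single Hadamard. With (a, b) = (0.2588, (0.933 + 0.2502i)), H gives ((a + b)/√2, (a − b)/√2) = ((0.8427 + 0.1769i), (-0.4767 - 0.1769i)).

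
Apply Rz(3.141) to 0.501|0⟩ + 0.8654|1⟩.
(0.0001485 - 0.501i)|0⟩ + (0.0002564 + 0.8654i)|1⟩

Rz(3.141) = [[e^(−iθ/2), 0], [0, e^(iθ/2)]] with e^(±iθ/2) = cos(θ/2) ± i·sin(θ/2); θ = 3.141, cos(θ/2) ≈ 0.000296327, sin(θ/2) ≈ 1.
With a = amp(|0⟩) = 0.501 and b = amp(|1⟩) = 0.8654:
new amp(|0⟩) = (0.000296327 - i)·a = (0.0001485 - 0.501i)
new amp(|1⟩) = (0.000296327 + i)·b = (0.0002564 + 0.8654i)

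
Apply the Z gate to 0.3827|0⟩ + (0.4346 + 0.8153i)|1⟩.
0.3827|0⟩ + (-0.4346 - 0.8153i)|1⟩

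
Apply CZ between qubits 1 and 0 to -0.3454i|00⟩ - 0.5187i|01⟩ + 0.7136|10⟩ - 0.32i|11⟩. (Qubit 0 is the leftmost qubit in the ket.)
-0.3454i|00⟩ - 0.5187i|01⟩ + 0.7136|10⟩ + 0.32i|11⟩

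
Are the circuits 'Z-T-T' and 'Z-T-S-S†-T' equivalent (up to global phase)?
Yes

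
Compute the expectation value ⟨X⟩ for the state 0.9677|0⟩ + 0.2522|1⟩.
0.4881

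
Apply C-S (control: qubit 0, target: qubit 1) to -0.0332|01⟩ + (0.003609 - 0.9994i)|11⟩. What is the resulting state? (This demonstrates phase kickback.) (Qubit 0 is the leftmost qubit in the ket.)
-0.0332|01⟩ + (0.9994 + 0.003609i)|11⟩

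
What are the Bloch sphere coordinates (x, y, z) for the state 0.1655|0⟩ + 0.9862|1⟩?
(0.3264, 0, -0.9452)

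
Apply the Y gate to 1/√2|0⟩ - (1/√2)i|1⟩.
-1/√2|0⟩ + (1/√2)i|1⟩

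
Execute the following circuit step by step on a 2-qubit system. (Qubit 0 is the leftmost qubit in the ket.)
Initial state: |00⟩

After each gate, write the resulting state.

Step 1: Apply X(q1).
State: |01⟩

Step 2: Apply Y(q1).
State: -i|00⟩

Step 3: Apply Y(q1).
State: |01⟩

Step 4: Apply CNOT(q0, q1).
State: |01⟩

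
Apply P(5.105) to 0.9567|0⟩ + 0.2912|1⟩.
0.9567|0⟩ + (0.1114 - 0.269i)|1⟩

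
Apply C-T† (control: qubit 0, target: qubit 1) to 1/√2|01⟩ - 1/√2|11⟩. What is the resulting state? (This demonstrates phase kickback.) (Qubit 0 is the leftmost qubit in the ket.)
1/√2|01⟩ + (-1/2 + (1/2)i)|11⟩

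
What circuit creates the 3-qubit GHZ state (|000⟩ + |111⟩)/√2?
H(q0) → CNOT(q0,q1) → CNOT(q0,q2)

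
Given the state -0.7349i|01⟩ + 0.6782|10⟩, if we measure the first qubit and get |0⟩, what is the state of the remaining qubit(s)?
-i|1⟩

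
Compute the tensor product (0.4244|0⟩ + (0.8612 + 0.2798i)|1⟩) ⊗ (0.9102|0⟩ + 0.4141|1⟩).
0.3863|00⟩ + 0.1757|01⟩ + (0.7839 + 0.2547i)|10⟩ + (0.3566 + 0.1159i)|11⟩

amp(|b₁b₂…⟩) = product of the factor amplitudes for bits b₁, b₂, …; only kets whose every factor amplitude is nonzero survive.
|00⟩: (0.4244)(0.9102) = 0.3863
|01⟩: (0.4244)(0.4141) = 0.1757
|10⟩: (0.8612 + 0.2798i)(0.9102) = (0.7839 + 0.2547i)
|11⟩: (0.8612 + 0.2798i)(0.4141) = (0.3566 + 0.1159i)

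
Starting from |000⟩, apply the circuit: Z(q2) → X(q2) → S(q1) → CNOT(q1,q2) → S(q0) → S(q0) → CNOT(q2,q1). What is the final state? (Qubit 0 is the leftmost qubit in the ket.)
|011⟩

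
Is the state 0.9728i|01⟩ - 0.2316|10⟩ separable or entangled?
Entangled

Writing the state as a|00⟩ + b|01⟩ + c|10⟩ + d|11⟩, it is a product state iff ad − bc = 0.
Here (a, b, c, d) = (0, 0.9728i, -0.2316, 0): ad − bc = (0)(0) − (0.9728i)(-0.2316) = 0.2253i ≠ 0, so the state is entangled.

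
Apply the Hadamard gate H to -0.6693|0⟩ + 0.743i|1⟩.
(-0.4733 + 0.5254i)|0⟩ + (-0.4733 - 0.5254i)|1⟩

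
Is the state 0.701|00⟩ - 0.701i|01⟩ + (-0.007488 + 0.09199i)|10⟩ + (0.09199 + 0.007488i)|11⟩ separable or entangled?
Separable

Writing the state as a|00⟩ + b|01⟩ + c|10⟩ + d|11⟩, it is a product state iff ad − bc = 0.
Here (a, b, c, d) = (0.701, -0.701i, (-0.007488 + 0.09199i), (0.09199 + 0.007488i)): ad − bc = (0.701)(0.09199 + 0.007488i) − (-0.701i)(-0.007488 + 0.09199i) = 0, so the state is separable.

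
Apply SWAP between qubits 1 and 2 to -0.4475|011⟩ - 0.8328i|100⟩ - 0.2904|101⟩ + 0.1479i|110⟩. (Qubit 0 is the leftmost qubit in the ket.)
-0.4475|011⟩ - 0.8328i|100⟩ + 0.1479i|101⟩ - 0.2904|110⟩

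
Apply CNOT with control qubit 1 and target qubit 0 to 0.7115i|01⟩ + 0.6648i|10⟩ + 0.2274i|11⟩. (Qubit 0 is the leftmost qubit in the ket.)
0.2274i|01⟩ + 0.6648i|10⟩ + 0.7115i|11⟩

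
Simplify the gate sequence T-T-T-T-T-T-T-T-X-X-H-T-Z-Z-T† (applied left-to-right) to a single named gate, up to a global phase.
H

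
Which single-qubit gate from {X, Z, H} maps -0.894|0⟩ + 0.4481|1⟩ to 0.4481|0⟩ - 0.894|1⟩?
X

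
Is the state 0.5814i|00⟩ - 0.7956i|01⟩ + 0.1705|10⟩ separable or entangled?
Entangled

Writing the state as a|00⟩ + b|01⟩ + c|10⟩ + d|11⟩, it is a product state iff ad − bc = 0.
Here (a, b, c, d) = (0.5814i, -0.7956i, 0.1705, 0): ad − bc = (0.5814i)(0) − (-0.7956i)(0.1705) = 0.1356i ≠ 0, so the state is entangled.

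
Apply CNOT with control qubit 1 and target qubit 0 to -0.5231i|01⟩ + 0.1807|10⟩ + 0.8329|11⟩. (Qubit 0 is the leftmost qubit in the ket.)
0.8329|01⟩ + 0.1807|10⟩ - 0.5231i|11⟩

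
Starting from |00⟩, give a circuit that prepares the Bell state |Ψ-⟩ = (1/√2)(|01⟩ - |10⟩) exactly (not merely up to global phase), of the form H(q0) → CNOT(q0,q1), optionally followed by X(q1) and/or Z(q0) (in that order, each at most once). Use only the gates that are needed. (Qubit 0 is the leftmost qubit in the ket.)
H(q0) → CNOT(q0,q1) → X(q1) → Z(q0)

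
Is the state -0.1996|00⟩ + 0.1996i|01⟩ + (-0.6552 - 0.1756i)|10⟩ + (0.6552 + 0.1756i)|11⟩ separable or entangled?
Entangled

Writing the state as a|00⟩ + b|01⟩ + c|10⟩ + d|11⟩, it is a product state iff ad − bc = 0.
Here (a, b, c, d) = (-0.1996, 0.1996i, (-0.6552 - 0.1756i), (0.6552 + 0.1756i)): ad − bc = (-0.1996)(0.6552 + 0.1756i) − (0.1996i)(-0.6552 - 0.1756i) = (-0.1658 + 0.09573i) ≠ 0, so the state is entangled.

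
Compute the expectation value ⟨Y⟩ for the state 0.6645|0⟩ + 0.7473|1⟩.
0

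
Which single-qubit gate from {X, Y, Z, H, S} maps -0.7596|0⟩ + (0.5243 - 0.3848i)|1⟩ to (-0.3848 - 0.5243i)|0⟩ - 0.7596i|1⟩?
Y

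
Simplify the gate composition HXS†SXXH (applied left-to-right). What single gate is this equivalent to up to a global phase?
Z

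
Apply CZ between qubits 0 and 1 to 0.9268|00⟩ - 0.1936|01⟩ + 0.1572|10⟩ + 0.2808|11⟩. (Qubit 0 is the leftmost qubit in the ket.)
0.9268|00⟩ - 0.1936|01⟩ + 0.1572|10⟩ - 0.2808|11⟩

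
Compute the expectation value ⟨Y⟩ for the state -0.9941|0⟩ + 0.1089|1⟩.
0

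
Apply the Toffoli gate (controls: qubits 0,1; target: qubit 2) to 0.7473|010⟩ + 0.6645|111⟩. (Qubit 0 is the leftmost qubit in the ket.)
0.7473|010⟩ + 0.6645|110⟩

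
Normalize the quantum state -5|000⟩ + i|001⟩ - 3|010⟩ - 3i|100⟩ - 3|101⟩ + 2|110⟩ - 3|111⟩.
-0.6155|000⟩ + 0.1231i|001⟩ - 0.3693|010⟩ - 0.3693i|100⟩ - 0.3693|101⟩ + 0.2462|110⟩ - 0.3693|111⟩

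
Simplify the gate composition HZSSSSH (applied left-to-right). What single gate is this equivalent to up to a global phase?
X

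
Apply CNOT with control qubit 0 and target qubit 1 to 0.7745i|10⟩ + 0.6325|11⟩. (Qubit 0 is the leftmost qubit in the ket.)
0.6325|10⟩ + 0.7745i|11⟩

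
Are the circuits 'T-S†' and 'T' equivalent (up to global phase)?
No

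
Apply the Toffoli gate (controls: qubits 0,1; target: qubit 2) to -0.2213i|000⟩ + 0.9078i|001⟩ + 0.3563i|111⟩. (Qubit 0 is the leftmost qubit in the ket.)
-0.2213i|000⟩ + 0.9078i|001⟩ + 0.3563i|110⟩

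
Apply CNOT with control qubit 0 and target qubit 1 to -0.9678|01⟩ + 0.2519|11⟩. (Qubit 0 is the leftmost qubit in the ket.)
-0.9678|01⟩ + 0.2519|10⟩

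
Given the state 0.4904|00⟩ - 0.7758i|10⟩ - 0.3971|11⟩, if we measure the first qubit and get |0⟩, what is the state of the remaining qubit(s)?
|0⟩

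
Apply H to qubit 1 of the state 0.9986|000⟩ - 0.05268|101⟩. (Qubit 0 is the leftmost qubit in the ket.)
0.7061|000⟩ + 0.7061|010⟩ - 0.03725|101⟩ - 0.03725|111⟩

H on qubit 1 mixes each pair of kets that differ only in qubit 1: amplitudes (a, b) of (|…0…⟩, |…1…⟩) become ((a + b)/√2, (a − b)/√2). Kets absent from the input have amplitude 0.
(|000⟩, |010⟩): (a, b) = (0.9986, 0) → (0.7061, 0.7061)
(|101⟩, |111⟩): (a, b) = (-0.05268, 0) → (-0.03725, -0.03725)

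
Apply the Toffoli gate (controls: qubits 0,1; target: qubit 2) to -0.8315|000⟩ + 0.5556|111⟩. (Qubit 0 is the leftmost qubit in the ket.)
-0.8315|000⟩ + 0.5556|110⟩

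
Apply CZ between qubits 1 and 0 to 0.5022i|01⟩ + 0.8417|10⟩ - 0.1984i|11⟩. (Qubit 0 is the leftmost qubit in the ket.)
0.5022i|01⟩ + 0.8417|10⟩ + 0.1984i|11⟩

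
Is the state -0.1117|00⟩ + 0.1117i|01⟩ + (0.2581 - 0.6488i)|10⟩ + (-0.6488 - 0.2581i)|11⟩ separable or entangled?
Separable

Writing the state as a|00⟩ + b|01⟩ + c|10⟩ + d|11⟩, it is a product state iff ad − bc = 0.
Here (a, b, c, d) = (-0.1117, 0.1117i, (0.2581 - 0.6488i), (-0.6488 - 0.2581i)): ad − bc = (-0.1117)(-0.6488 - 0.2581i) − (0.1117i)(0.2581 - 0.6488i) = 0, so the state is separable.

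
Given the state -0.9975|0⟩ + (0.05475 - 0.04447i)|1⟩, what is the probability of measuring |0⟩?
0.995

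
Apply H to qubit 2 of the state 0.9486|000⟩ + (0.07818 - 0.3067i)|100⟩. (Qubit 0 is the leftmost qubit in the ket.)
0.6708|000⟩ + 0.6708|001⟩ + (0.05528 - 0.2169i)|100⟩ + (0.05528 - 0.2169i)|101⟩

H on qubit 2 mixes each pair of kets that differ only in qubit 2: amplitudes (a, b) of (|…0…⟩, |…1…⟩) become ((a + b)/√2, (a − b)/√2). Kets absent from the input have amplitude 0.
(|000⟩, |001⟩): (a, b) = (0.9486, 0) → (0.6708, 0.6708)
(|100⟩, |101⟩): (a, b) = ((0.07818 - 0.3067i), 0) → ((0.05528 - 0.2169i), (0.05528 - 0.2169i))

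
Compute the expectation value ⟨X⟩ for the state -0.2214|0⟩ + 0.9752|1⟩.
-0.4318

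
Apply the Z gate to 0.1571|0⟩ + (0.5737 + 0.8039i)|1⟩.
0.1571|0⟩ + (-0.5737 - 0.8039i)|1⟩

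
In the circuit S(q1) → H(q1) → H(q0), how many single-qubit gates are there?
3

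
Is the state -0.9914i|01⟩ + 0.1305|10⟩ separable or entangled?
Entangled

Writing the state as a|00⟩ + b|01⟩ + c|10⟩ + d|11⟩, it is a product state iff ad − bc = 0.
Here (a, b, c, d) = (0, -0.9914i, 0.1305, 0): ad − bc = (0)(0) − (-0.9914i)(0.1305) = 0.1294i ≠ 0, so the state is entangled.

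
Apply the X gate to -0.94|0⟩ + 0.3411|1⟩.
0.3411|0⟩ - 0.94|1⟩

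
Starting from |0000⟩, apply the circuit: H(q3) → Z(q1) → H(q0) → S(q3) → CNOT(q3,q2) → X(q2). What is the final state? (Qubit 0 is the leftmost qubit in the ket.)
(1/2)i|0001⟩ + 1/2|0010⟩ + (1/2)i|1001⟩ + 1/2|1010⟩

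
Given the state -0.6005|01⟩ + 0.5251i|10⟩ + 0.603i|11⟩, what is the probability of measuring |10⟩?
0.2757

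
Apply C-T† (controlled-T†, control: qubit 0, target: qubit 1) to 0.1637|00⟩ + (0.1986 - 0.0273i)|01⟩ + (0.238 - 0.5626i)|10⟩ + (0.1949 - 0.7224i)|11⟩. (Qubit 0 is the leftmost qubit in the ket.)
0.1637|00⟩ + (0.1986 - 0.0273i)|01⟩ + (0.238 - 0.5626i)|10⟩ + (-0.373 - 0.6486i)|11⟩

C-T† leaves the control-|0⟩ kets |00⟩, |01⟩ unchanged and applies T† to qubit 1 on the control-|1⟩ pair (|10⟩, |11⟩).
T† = [[1, 0], [0, (1/√2 - (1/√2)i)]].
With a = amp(|10⟩) = (0.238 - 0.5626i) and b = amp(|11⟩) = (0.1949 - 0.7224i):
new amp(|10⟩) = (1)·a = (0.238 - 0.5626i)
new amp(|11⟩) = (1/√2 - (1/√2)i)·b = (-0.373 - 0.6486i)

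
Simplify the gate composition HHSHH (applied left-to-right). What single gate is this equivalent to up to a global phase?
S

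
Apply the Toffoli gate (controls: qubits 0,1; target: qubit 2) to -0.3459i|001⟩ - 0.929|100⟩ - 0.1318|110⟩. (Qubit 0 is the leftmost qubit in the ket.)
-0.3459i|001⟩ - 0.929|100⟩ - 0.1318|111⟩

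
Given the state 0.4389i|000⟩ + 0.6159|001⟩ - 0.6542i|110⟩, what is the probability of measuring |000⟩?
0.1926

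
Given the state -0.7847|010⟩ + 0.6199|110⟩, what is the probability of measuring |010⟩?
0.6158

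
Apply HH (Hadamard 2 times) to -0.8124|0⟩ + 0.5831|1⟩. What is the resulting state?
-0.8124|0⟩ + 0.5831|1⟩

H² = I, so an even number of Hadamards cancels: H^2 = I and the state is unchanged.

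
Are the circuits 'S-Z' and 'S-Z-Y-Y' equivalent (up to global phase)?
Yes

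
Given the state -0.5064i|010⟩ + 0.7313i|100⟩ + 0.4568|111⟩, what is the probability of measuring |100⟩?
0.5348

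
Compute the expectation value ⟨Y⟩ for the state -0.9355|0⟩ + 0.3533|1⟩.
0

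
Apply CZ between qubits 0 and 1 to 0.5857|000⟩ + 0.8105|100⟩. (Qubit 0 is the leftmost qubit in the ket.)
0.5857|000⟩ + 0.8105|100⟩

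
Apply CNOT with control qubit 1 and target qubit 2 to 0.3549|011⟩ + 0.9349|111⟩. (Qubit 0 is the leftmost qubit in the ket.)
0.3549|010⟩ + 0.9349|110⟩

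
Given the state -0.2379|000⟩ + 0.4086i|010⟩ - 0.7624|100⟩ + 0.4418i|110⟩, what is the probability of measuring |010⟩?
0.167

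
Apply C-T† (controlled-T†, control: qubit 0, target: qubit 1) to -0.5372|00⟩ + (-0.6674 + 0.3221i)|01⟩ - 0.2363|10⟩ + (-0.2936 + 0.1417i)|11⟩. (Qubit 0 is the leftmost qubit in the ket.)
-0.5372|00⟩ + (-0.6674 + 0.3221i)|01⟩ - 0.2363|10⟩ + (-0.1074 + 0.3078i)|11⟩

C-T† leaves the control-|0⟩ kets |00⟩, |01⟩ unchanged and applies T† to qubit 1 on the control-|1⟩ pair (|10⟩, |11⟩).
T† = [[1, 0], [0, (1/√2 - (1/√2)i)]].
With a = amp(|10⟩) = -0.2363 and b = amp(|11⟩) = (-0.2936 + 0.1417i):
new amp(|10⟩) = (1)·a = -0.2363
new amp(|11⟩) = (1/√2 - (1/√2)i)·b = (-0.1074 + 0.3078i)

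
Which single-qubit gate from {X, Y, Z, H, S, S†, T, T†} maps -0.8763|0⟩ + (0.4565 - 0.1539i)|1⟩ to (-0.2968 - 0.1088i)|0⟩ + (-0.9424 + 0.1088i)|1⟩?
H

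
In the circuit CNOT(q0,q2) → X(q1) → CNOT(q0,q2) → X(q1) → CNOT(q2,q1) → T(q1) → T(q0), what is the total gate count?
7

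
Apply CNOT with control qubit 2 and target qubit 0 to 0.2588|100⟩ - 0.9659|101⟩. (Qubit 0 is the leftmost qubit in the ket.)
-0.9659|001⟩ + 0.2588|100⟩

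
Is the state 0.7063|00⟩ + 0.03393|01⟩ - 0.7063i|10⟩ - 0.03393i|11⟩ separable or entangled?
Separable

Writing the state as a|00⟩ + b|01⟩ + c|10⟩ + d|11⟩, it is a product state iff ad − bc = 0.
Here (a, b, c, d) = (0.7063, 0.03393, -0.7063i, -0.03393i): ad − bc = (0.7063)(-0.03393i) − (0.03393)(-0.7063i) = 0, so the state is separable.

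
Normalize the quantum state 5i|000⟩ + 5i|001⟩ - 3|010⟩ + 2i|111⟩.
0.6299i|000⟩ + 0.6299i|001⟩ - 1/√7|010⟩ + 0.252i|111⟩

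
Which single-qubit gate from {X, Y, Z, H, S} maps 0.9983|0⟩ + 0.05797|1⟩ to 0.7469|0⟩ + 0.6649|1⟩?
H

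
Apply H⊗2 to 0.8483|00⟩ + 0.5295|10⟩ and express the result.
0.6889|00⟩ + 0.6889|01⟩ + 0.1594|10⟩ + 0.1594|11⟩

H⊗2 gives amp(|y⟩) = (1/2) Σ_x (−1)^(x·y) amp(|x⟩), where x·y is the number of positions in which both x and y have a 1.
|00⟩: (0.8483 + 0.5295)/2 = 0.6889
|01⟩: (0.8483 + 0.5295)/2 = 0.6889
|10⟩: (0.8483 - 0.5295)/2 = 0.1594
|11⟩: (0.8483 - 0.5295)/2 = 0.1594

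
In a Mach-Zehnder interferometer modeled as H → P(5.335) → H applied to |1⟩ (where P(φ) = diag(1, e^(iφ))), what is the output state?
(0.2084 + 0.4062i)|0⟩ + (0.7916 - 0.4062i)|1⟩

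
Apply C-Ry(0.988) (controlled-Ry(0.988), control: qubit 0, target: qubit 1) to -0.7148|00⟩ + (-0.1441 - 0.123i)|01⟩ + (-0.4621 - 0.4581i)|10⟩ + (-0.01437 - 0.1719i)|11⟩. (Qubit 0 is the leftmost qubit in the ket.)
-0.7148|00⟩ + (-0.1441 - 0.123i)|01⟩ + (-0.4 - 0.3218i)|10⟩ + (-0.2318 - 0.3686i)|11⟩

C-Ry(0.988) leaves the control-|0⟩ kets |00⟩, |01⟩ unchanged and applies Ry(0.988) to qubit 1 on the control-|1⟩ pair (|10⟩, |11⟩).
Ry(0.988) = [[cos(θ/2), −sin(θ/2)], [sin(θ/2), cos(θ/2)]]; θ = 0.988, cos(θ/2) ≈ 0.880443, sin(θ/2) ≈ 0.474151.
With a = amp(|10⟩) = (-0.4621 - 0.4581i) and b = amp(|11⟩) = (-0.01437 - 0.1719i):
new amp(|10⟩) = (0.880443)·a + (-0.474151)·b = (-0.4 - 0.3218i)
new amp(|11⟩) = (0.474151)·a + (0.880443)·b = (-0.2318 - 0.3686i)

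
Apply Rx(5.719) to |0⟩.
-0.9605|0⟩ - 0.2784i|1⟩

Rx(5.719) = [[cos(θ/2), −i·sin(θ/2)], [−i·sin(θ/2), cos(θ/2)]]; θ = 5.719, cos(θ/2) ≈ -0.960475, sin(θ/2) ≈ 0.278366.
With a = amp(|0⟩) = 1 and b = amp(|1⟩) = 0:
new amp(|0⟩) = (-0.960475)·a + (-0.278366i)·b = -0.9605
new amp(|1⟩) = (-0.278366i)·a + (-0.960475)·b = -0.2784i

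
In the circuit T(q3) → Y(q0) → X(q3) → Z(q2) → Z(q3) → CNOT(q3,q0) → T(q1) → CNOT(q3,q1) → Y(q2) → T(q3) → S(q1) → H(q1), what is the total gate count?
12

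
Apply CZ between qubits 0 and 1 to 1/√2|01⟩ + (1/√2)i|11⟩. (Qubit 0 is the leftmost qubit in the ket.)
1/√2|01⟩ - (1/√2)i|11⟩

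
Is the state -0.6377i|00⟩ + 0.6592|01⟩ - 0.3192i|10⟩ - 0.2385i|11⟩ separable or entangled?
Entangled

Writing the state as a|00⟩ + b|01⟩ + c|10⟩ + d|11⟩, it is a product state iff ad − bc = 0.
Here (a, b, c, d) = (-0.6377i, 0.6592, -0.3192i, -0.2385i): ad − bc = (-0.6377i)(-0.2385i) − (0.6592)(-0.3192i) = (-0.1521 + 0.2104i) ≠ 0, so the state is entangled.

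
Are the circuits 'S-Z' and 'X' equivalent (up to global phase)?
No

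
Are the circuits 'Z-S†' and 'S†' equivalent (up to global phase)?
No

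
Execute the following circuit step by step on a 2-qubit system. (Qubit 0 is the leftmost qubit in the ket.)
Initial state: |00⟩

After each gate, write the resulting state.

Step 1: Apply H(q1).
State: 1/√2|00⟩ + 1/√2|01⟩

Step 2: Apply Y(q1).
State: -(1/√2)i|00⟩ + (1/√2)i|01⟩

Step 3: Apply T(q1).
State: -(1/√2)i|00⟩ + (-1/2 + (1/2)i)|01⟩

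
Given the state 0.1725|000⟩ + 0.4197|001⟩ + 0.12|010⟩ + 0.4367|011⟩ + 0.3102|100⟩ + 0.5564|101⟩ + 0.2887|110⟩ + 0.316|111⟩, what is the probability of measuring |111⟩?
0.09986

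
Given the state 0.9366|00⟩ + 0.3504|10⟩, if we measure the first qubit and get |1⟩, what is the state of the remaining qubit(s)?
|0⟩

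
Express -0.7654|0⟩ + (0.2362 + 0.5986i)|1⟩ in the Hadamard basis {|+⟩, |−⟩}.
(-0.3742 + 0.4233i)|+⟩ + (-0.7082 - 0.4233i)|−⟩

With |ψ⟩ = α|0⟩ + β|1⟩, the Hadamard-basis coefficients are ⟨+|ψ⟩ = (α + β)/√2 and ⟨−|ψ⟩ = (α − β)/√2.
Here α = -0.7654, β = (0.2362 + 0.5986i): (α + β)/√2 = (-0.3742 + 0.4233i), (α − β)/√2 = (-0.7082 - 0.4233i).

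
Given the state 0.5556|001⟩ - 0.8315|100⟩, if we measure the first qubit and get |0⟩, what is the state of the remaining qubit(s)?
|01⟩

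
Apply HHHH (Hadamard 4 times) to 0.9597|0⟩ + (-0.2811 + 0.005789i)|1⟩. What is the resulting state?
0.9597|0⟩ + (-0.2811 + 0.005789i)|1⟩

H² = I, so an even number of Hadamards cancels: H^4 = I and the state is unchanged.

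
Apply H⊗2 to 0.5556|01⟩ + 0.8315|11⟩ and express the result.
0.6936|00⟩ - 0.6936|01⟩ - 0.138|10⟩ + 0.138|11⟩

H⊗2 gives amp(|y⟩) = (1/2) Σ_x (−1)^(x·y) amp(|x⟩), where x·y is the number of positions in which both x and y have a 1.
|00⟩: (0.5556 + 0.8315)/2 = 0.6936
|01⟩: (-0.5556 - 0.8315)/2 = -0.6936
|10⟩: (0.5556 - 0.8315)/2 = -0.138
|11⟩: (-0.5556 + 0.8315)/2 = 0.138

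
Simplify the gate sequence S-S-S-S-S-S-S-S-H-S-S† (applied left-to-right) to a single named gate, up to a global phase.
H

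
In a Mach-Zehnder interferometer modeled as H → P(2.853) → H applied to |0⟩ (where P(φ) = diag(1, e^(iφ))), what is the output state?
(0.02068 + 0.1423i)|0⟩ + (0.9793 - 0.1423i)|1⟩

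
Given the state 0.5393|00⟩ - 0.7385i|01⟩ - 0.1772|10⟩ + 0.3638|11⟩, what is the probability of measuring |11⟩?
0.1324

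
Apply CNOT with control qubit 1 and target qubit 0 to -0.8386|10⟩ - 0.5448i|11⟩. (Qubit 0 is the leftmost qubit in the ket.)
-0.5448i|01⟩ - 0.8386|10⟩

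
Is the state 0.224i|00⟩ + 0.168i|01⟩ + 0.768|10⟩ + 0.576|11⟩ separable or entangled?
Separable

Writing the state as a|00⟩ + b|01⟩ + c|10⟩ + d|11⟩, it is a product state iff ad − bc = 0.
Here (a, b, c, d) = (0.224i, 0.168i, 0.768, 0.576): ad − bc = (0.224i)(0.576) − (0.168i)(0.768) = 0, so the state is separable.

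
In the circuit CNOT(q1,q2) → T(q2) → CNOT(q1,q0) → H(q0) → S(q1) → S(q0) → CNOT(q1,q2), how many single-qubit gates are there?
4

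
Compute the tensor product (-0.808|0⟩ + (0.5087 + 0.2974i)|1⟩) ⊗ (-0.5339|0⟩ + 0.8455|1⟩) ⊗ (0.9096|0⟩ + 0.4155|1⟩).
0.3924|000⟩ + 0.1792|001⟩ - 0.6214|010⟩ - 0.2839|011⟩ + (-0.247 - 0.1444i)|100⟩ + (-0.1128 - 0.06597i)|101⟩ + (0.3912 + 0.2287i)|110⟩ + (0.1787 + 0.1045i)|111⟩

amp(|b₁b₂…⟩) = product of the factor amplitudes for bits b₁, b₂, …; only kets whose every factor amplitude is nonzero survive.
|000⟩: (-0.808)(-0.5339)(0.9096) = 0.3924
|001⟩: (-0.808)(-0.5339)(0.4155) = 0.1792
|010⟩: (-0.808)(0.8455)(0.9096) = -0.6214
|011⟩: (-0.808)(0.8455)(0.4155) = -0.2839
|100⟩: (0.5087 + 0.2974i)(-0.5339)(0.9096) = (-0.247 - 0.1444i)
|101⟩: (0.5087 + 0.2974i)(-0.5339)(0.4155) = (-0.1128 - 0.06597i)
|110⟩: (0.5087 + 0.2974i)(0.8455)(0.9096) = (0.3912 + 0.2287i)
|111⟩: (0.5087 + 0.2974i)(0.8455)(0.4155) = (0.1787 + 0.1045i)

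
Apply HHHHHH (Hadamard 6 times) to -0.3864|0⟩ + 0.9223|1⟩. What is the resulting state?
-0.3864|0⟩ + 0.9223|1⟩

H² = I, so an even number of Hadamards cancels: H^6 = I and the state is unchanged.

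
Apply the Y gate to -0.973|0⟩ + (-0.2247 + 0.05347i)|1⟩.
(0.05347 + 0.2247i)|0⟩ - 0.973i|1⟩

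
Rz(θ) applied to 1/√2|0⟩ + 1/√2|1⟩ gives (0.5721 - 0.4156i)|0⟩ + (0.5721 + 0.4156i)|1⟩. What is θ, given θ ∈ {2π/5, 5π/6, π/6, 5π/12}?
2π/5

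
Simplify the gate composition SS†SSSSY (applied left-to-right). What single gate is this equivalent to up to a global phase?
Y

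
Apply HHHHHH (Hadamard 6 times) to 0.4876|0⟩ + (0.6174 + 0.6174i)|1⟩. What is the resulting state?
0.4876|0⟩ + (0.6174 + 0.6174i)|1⟩

H² = I, so an even number of Hadamards cancels: H^6 = I and the state is unchanged.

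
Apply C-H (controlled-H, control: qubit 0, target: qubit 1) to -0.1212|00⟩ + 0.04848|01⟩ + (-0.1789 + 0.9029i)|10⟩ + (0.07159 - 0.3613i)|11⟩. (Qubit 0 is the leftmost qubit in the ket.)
-0.1212|00⟩ + 0.04848|01⟩ + (-0.07588 + 0.383i)|10⟩ + (-0.1771 + 0.8939i)|11⟩

C-H leaves the control-|0⟩ kets |00⟩, |01⟩ unchanged and applies H to qubit 1 on the control-|1⟩ pair (|10⟩, |11⟩).
H = [[1/√2, 1/√2], [1/√2, -1/√2]].
With a = amp(|10⟩) = (-0.1789 + 0.9029i) and b = amp(|11⟩) = (0.07159 - 0.3613i):
new amp(|10⟩) = (1/√2)·a + (1/√2)·b = (-0.07588 + 0.383i)
new amp(|11⟩) = (1/√2)·a + (-1/√2)·b = (-0.1771 + 0.8939i)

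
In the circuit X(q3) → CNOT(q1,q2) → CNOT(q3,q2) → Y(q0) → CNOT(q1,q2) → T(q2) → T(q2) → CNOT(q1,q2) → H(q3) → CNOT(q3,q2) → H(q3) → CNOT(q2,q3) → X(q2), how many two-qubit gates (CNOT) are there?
6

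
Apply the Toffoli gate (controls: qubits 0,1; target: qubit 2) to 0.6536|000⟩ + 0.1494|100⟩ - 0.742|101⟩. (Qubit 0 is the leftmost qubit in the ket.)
0.6536|000⟩ + 0.1494|100⟩ - 0.742|101⟩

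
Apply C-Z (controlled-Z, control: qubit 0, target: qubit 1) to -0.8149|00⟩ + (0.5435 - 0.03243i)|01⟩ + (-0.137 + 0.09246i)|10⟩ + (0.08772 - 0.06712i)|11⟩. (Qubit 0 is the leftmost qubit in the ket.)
-0.8149|00⟩ + (0.5435 - 0.03243i)|01⟩ + (-0.137 + 0.09246i)|10⟩ + (-0.08772 + 0.06712i)|11⟩

C-Z leaves the control-|0⟩ kets |00⟩, |01⟩ unchanged and applies Z to qubit 1 on the control-|1⟩ pair (|10⟩, |11⟩).
Z = [[1, 0], [0, -1]].
With a = amp(|10⟩) = (-0.137 + 0.09246i) and b = amp(|11⟩) = (0.08772 - 0.06712i):
new amp(|10⟩) = (1)·a = (-0.137 + 0.09246i)
new amp(|11⟩) = (-1)·b = (-0.08772 + 0.06712i)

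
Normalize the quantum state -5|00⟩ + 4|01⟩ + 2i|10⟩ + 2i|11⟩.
-0.7143|00⟩ + 0.5714|01⟩ + 0.2857i|10⟩ + 0.2857i|11⟩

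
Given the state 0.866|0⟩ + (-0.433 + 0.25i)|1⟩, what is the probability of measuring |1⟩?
0.25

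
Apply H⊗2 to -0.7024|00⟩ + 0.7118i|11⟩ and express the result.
(-0.3512 + 0.3559i)|00⟩ + (-0.3512 - 0.3559i)|01⟩ + (-0.3512 - 0.3559i)|10⟩ + (-0.3512 + 0.3559i)|11⟩

H⊗2 gives amp(|y⟩) = (1/2) Σ_x (−1)^(x·y) amp(|x⟩), where x·y is the number of positions in which both x and y have a 1.
|00⟩: (-0.7024 + 0.7118i)/2 = (-0.3512 + 0.3559i)
|01⟩: (-0.7024 - 0.7118i)/2 = (-0.3512 - 0.3559i)
|10⟩: (-0.7024 - 0.7118i)/2 = (-0.3512 - 0.3559i)
|11⟩: (-0.7024 + 0.7118i)/2 = (-0.3512 + 0.3559i)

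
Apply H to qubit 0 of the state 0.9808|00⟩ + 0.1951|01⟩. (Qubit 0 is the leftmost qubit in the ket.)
0.6935|00⟩ + 0.138|01⟩ + 0.6935|10⟩ + 0.138|11⟩

H on qubit 0 mixes each pair of kets that differ only in qubit 0: amplitudes (a, b) of (|…0…⟩, |…1…⟩) become ((a + b)/√2, (a − b)/√2). Kets absent from the input have amplitude 0.
(|00⟩, |10⟩): (a, b) = (0.9808, 0) → (0.6935, 0.6935)
(|01⟩, |11⟩): (a, b) = (0.1951, 0) → (0.138, 0.138)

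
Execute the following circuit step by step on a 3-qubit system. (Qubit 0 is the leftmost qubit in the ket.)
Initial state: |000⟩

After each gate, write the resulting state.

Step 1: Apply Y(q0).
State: i|100⟩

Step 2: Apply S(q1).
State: i|100⟩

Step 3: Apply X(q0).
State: i|000⟩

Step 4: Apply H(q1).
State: (1/√2)i|000⟩ + (1/√2)i|010⟩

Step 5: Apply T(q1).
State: (1/√2)i|000⟩ + (-1/2 + (1/2)i)|010⟩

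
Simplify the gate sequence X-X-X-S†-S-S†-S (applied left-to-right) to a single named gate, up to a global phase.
X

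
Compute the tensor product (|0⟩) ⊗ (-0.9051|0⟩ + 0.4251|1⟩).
-0.9051|00⟩ + 0.4251|01⟩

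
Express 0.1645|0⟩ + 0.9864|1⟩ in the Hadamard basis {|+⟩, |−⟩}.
0.8138|+⟩ - 0.5812|−⟩

With |ψ⟩ = α|0⟩ + β|1⟩, the Hadamard-basis coefficients are ⟨+|ψ⟩ = (α + β)/√2 and ⟨−|ψ⟩ = (α − β)/√2.
Here α = 0.1645, β = 0.9864: (α + β)/√2 = 0.8138, (α − β)/√2 = -0.5812.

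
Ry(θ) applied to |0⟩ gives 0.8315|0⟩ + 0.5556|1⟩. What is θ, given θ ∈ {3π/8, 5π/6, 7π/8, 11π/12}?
3π/8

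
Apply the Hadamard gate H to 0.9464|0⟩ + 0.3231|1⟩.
0.8977|0⟩ + 0.4407|1⟩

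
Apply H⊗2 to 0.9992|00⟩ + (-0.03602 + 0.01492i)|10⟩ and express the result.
(0.4816 + 0.00746i)|00⟩ + (0.4816 + 0.00746i)|01⟩ + (0.5176 - 0.00746i)|10⟩ + (0.5176 - 0.00746i)|11⟩

H⊗2 gives amp(|y⟩) = (1/2) Σ_x (−1)^(x·y) amp(|x⟩), where x·y is the number of positions in which both x and y have a 1.
|00⟩: (0.9992 + (-0.03602 + 0.01492i))/2 = (0.4816 + 0.00746i)
|01⟩: (0.9992 + (-0.03602 + 0.01492i))/2 = (0.4816 + 0.00746i)
|10⟩: (0.9992 - (-0.03602 + 0.01492i))/2 = (0.5176 - 0.00746i)
|11⟩: (0.9992 - (-0.03602 + 0.01492i))/2 = (0.5176 - 0.00746i)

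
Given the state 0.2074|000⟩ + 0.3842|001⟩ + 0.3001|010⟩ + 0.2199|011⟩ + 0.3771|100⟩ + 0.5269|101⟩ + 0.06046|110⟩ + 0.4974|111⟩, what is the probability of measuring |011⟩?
0.04836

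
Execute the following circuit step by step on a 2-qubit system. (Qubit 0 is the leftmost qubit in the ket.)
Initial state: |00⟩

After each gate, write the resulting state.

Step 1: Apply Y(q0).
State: i|10⟩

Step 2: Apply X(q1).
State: i|11⟩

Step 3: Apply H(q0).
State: (1/√2)i|01⟩ - (1/√2)i|11⟩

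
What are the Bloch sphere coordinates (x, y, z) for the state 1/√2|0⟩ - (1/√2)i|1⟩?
(0, -1, 0)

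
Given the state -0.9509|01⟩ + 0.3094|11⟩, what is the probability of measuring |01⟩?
0.9042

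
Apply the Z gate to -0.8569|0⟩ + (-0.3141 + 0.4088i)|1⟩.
-0.8569|0⟩ + (0.3141 - 0.4088i)|1⟩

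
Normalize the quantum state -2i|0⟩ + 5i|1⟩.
-0.3714i|0⟩ + 0.9285i|1⟩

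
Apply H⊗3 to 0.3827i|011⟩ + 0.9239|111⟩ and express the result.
(0.3266 + 0.1353i)|000⟩ + (-0.3266 - 0.1353i)|001⟩ + (-0.3266 - 0.1353i)|010⟩ + (0.3266 + 0.1353i)|011⟩ + (-0.3266 + 0.1353i)|100⟩ + (0.3266 - 0.1353i)|101⟩ + (0.3266 - 0.1353i)|110⟩ + (-0.3266 + 0.1353i)|111⟩

H⊗3 gives amp(|y⟩) = (1/2√2) Σ_x (−1)^(x·y) amp(|x⟩), where x·y is the number of positions in which both x and y have a 1.
|000⟩: (0.3827i + 0.9239)/(2√2) = (0.3266 + 0.1353i)
|001⟩: (-0.3827i - 0.9239)/(2√2) = (-0.3266 - 0.1353i)
|010⟩: (-0.3827i - 0.9239)/(2√2) = (-0.3266 - 0.1353i)
|011⟩: (0.3827i + 0.9239)/(2√2) = (0.3266 + 0.1353i)
|100⟩: (0.3827i - 0.9239)/(2√2) = (-0.3266 + 0.1353i)
|101⟩: (-0.3827i + 0.9239)/(2√2) = (0.3266 - 0.1353i)
|110⟩: (-0.3827i + 0.9239)/(2√2) = (0.3266 - 0.1353i)
|111⟩: (0.3827i - 0.9239)/(2√2) = (-0.3266 + 0.1353i)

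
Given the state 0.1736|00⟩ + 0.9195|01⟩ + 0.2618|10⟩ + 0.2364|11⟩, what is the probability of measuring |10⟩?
0.06854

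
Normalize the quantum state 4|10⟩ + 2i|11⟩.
0.8944|10⟩ + (1/√5)i|11⟩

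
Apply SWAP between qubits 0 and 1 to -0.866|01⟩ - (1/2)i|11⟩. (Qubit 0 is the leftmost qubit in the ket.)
-0.866|10⟩ - (1/2)i|11⟩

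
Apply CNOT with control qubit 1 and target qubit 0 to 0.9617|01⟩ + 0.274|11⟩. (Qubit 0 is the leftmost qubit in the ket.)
0.274|01⟩ + 0.9617|11⟩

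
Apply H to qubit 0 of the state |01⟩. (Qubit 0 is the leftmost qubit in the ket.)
1/√2|01⟩ + 1/√2|11⟩

H on qubit 0 mixes each pair of kets that differ only in qubit 0: amplitudes (a, b) of (|…0…⟩, |…1…⟩) become ((a + b)/√2, (a − b)/√2). Kets absent from the input have amplitude 0.
(|01⟩, |11⟩): (a, b) = (1, 0) → (1/√2, 1/√2)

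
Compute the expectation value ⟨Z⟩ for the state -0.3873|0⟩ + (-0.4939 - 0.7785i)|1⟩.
-0.7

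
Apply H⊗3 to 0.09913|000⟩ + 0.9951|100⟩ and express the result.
0.3869|000⟩ + 0.3869|001⟩ + 0.3869|010⟩ + 0.3869|011⟩ - 0.3168|100⟩ - 0.3168|101⟩ - 0.3168|110⟩ - 0.3168|111⟩

H⊗3 gives amp(|y⟩) = (1/2√2) Σ_x (−1)^(x·y) amp(|x⟩), where x·y is the number of positions in which both x and y have a 1.
|000⟩: (0.09913 + 0.9951)/(2√2) = 0.3869
|001⟩: (0.09913 + 0.9951)/(2√2) = 0.3869
|010⟩: (0.09913 + 0.9951)/(2√2) = 0.3869
|011⟩: (0.09913 + 0.9951)/(2√2) = 0.3869
|100⟩: (0.09913 - 0.9951)/(2√2) = -0.3168
|101⟩: (0.09913 - 0.9951)/(2√2) = -0.3168
|110⟩: (0.09913 - 0.9951)/(2√2) = -0.3168
|111⟩: (0.09913 - 0.9951)/(2√2) = -0.3168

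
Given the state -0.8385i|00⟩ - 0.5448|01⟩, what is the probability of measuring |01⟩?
0.2968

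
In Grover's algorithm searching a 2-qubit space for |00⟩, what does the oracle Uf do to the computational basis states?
Uf|x⟩ = -|x⟩ if x = 00, else |x⟩ (phase flip on target)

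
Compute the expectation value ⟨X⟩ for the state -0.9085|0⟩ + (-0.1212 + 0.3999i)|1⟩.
0.2202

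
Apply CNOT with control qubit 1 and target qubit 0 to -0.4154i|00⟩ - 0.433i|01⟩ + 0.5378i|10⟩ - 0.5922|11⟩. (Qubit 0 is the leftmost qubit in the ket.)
-0.4154i|00⟩ - 0.5922|01⟩ + 0.5378i|10⟩ - 0.433i|11⟩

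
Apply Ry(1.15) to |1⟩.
-0.5438|0⟩ + 0.8392|1⟩

Ry(1.15) = [[cos(θ/2), −sin(θ/2)], [sin(θ/2), cos(θ/2)]]; θ = 1.15, cos(θ/2) ≈ 0.839192, sin(θ/2) ≈ 0.543835.
With a = amp(|0⟩) = 0 and b = amp(|1⟩) = 1:
new amp(|0⟩) = (0.839192)·a + (-0.543835)·b = -0.5438
new amp(|1⟩) = (0.543835)·a + (0.839192)·b = 0.8392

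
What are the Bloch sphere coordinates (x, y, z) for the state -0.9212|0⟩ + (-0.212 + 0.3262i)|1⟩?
(0.3906, -0.601, 0.6973)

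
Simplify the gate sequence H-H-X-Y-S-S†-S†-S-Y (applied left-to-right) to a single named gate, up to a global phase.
X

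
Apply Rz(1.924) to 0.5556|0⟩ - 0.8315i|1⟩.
(0.3177 - 0.4558i)|0⟩ + (0.6821 - 0.4755i)|1⟩

Rz(1.924) = [[e^(−iθ/2), 0], [0, e^(iθ/2)]] with e^(±iθ/2) = cos(θ/2) ± i·sin(θ/2); θ = 1.924, cos(θ/2) ≈ 0.57188, sin(θ/2) ≈ 0.820337.
With a = amp(|0⟩) = 0.5556 and b = amp(|1⟩) = -0.8315i:
new amp(|0⟩) = (0.57188 - 0.820337i)·a = (0.3177 - 0.4558i)
new amp(|1⟩) = (0.57188 + 0.820337i)·b = (0.6821 - 0.4755i)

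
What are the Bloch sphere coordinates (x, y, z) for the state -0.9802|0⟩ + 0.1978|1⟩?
(-0.3878, 0, 0.9217)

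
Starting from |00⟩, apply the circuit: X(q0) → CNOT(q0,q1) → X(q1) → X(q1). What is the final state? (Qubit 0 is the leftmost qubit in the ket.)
|11⟩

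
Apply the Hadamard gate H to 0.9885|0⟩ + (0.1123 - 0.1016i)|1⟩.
(0.7784 - 0.07184i)|0⟩ + (0.6196 + 0.07184i)|1⟩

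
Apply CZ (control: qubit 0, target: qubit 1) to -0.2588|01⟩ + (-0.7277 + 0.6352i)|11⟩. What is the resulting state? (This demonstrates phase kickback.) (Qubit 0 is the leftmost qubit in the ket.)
-0.2588|01⟩ + (0.7277 - 0.6352i)|11⟩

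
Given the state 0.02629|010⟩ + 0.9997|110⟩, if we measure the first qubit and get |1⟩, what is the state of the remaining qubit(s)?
|10⟩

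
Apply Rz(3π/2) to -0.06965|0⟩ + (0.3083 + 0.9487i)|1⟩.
(0.04925 + 0.04925i)|0⟩ + (-0.8888 - 0.4528i)|1⟩

Rz(3π/2) = [[e^(−iθ/2), 0], [0, e^(iθ/2)]] with e^(±iθ/2) = cos(θ/2) ± i·sin(θ/2); θ = 3π/2, cos(θ/2) ≈ -0.707107, sin(θ/2) ≈ 0.707107.
With a = amp(|0⟩) = -0.06965 and b = amp(|1⟩) = (0.3083 + 0.9487i):
new amp(|0⟩) = (-0.707107 - 0.707107i)·a = (0.04925 + 0.04925i)
new amp(|1⟩) = (-0.707107 + 0.707107i)·b = (-0.8888 - 0.4528i)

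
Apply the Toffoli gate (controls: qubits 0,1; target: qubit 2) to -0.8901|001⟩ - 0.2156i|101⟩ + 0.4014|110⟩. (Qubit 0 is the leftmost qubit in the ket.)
-0.8901|001⟩ - 0.2156i|101⟩ + 0.4014|111⟩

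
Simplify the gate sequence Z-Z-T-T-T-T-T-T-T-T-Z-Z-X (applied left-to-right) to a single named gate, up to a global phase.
X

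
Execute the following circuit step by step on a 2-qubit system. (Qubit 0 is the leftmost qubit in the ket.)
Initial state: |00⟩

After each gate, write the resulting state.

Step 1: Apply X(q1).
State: |01⟩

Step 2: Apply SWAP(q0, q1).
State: |10⟩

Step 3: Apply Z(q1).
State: |10⟩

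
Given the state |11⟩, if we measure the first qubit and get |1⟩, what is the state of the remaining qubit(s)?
|1⟩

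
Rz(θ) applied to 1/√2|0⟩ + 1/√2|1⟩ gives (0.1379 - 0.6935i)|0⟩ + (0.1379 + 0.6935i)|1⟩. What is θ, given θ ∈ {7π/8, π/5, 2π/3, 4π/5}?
7π/8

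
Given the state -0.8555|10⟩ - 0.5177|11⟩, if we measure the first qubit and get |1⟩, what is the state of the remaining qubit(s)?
-0.8555|0⟩ - 0.5177|1⟩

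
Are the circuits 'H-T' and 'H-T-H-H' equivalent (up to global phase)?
Yes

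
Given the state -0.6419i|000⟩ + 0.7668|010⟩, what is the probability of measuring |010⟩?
0.588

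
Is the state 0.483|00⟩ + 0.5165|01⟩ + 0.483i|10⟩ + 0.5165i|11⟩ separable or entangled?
Separable

Writing the state as a|00⟩ + b|01⟩ + c|10⟩ + d|11⟩, it is a product state iff ad − bc = 0.
Here (a, b, c, d) = (0.483, 0.5165, 0.483i, 0.5165i): ad − bc = (0.483)(0.5165i) − (0.5165)(0.483i) = 0, so the state is separable.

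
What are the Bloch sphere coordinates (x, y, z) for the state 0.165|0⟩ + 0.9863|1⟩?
(0.3255, 0, -0.9456)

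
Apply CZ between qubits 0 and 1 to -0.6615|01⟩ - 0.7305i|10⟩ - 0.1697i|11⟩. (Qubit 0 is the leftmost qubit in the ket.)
-0.6615|01⟩ - 0.7305i|10⟩ + 0.1697i|11⟩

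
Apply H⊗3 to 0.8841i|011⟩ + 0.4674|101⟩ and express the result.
(0.1653 + 0.3126i)|000⟩ + (-0.1653 - 0.3126i)|001⟩ + (0.1653 - 0.3126i)|010⟩ + (-0.1653 + 0.3126i)|011⟩ + (-0.1653 + 0.3126i)|100⟩ + (0.1653 - 0.3126i)|101⟩ + (-0.1653 - 0.3126i)|110⟩ + (0.1653 + 0.3126i)|111⟩

H⊗3 gives amp(|y⟩) = (1/2√2) Σ_x (−1)^(x·y) amp(|x⟩), where x·y is the number of positions in which both x and y have a 1.
|000⟩: (0.8841i + 0.4674)/(2√2) = (0.1653 + 0.3126i)
|001⟩: (-0.8841i - 0.4674)/(2√2) = (-0.1653 - 0.3126i)
|010⟩: (-0.8841i + 0.4674)/(2√2) = (0.1653 - 0.3126i)
|011⟩: (0.8841i - 0.4674)/(2√2) = (-0.1653 + 0.3126i)
|100⟩: (0.8841i - 0.4674)/(2√2) = (-0.1653 + 0.3126i)
|101⟩: (-0.8841i + 0.4674)/(2√2) = (0.1653 - 0.3126i)
|110⟩: (-0.8841i - 0.4674)/(2√2) = (-0.1653 - 0.3126i)
|111⟩: (0.8841i + 0.4674)/(2√2) = (0.1653 + 0.3126i)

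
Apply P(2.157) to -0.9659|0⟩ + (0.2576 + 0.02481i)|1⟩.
-0.9659|0⟩ + (-0.1632 + 0.2009i)|1⟩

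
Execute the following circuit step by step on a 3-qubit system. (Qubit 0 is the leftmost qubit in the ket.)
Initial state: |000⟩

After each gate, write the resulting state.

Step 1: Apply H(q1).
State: 1/√2|000⟩ + 1/√2|010⟩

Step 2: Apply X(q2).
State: 1/√2|001⟩ + 1/√2|011⟩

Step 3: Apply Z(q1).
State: 1/√2|001⟩ - 1/√2|011⟩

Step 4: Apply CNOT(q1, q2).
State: 1/√2|001⟩ - 1/√2|010⟩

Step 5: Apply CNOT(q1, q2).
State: 1/√2|001⟩ - 1/√2|011⟩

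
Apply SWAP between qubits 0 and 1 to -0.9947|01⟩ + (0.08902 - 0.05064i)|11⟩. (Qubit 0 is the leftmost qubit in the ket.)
-0.9947|10⟩ + (0.08902 - 0.05064i)|11⟩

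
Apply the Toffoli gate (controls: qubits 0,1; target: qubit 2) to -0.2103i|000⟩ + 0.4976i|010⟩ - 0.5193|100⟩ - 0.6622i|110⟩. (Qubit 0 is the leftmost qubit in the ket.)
-0.2103i|000⟩ + 0.4976i|010⟩ - 0.5193|100⟩ - 0.6622i|111⟩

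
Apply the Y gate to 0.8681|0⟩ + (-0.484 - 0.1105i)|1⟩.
(-0.1105 + 0.484i)|0⟩ + 0.8681i|1⟩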